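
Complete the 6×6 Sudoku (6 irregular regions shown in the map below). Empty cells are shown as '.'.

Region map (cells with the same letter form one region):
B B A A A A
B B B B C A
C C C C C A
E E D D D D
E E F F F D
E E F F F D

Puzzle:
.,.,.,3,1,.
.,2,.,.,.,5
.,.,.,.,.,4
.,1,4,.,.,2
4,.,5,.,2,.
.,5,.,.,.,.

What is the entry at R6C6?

R1C6 = 6: row 1 has {1,3}; col 6 has {2,4,5}; region has {1,3,4,5} → only 6 remains.
R1C1 = 5: row 1 has {1,3,6}; col 1 has {4}; region has {2} → only 5 remains.
R1C2 = 4: row 1 has {1,3,5,6}; col 2 has {1,2,5}; region has {2,5} → only 4 remains.
R1C3 = 2: row 1 has {1,3,4,5,6}; col 3 has {4,5}; region has {1,3,4,5,6} → only 2 remains.
R2C5 = 4: in row 2, 4 can only go here (every other open cell in that row sees a 4).
R6C1 = 2: in row 6, 2 can only go here (every other open cell in that row sees a 2).
R6C4 = 4: in row 6, 4 can only go here (every other open cell in that row sees a 4).
R3C4 = 2: in row 3, 2 can only go here (every other open cell in that row sees a 2).
R3C5 = 5: in row 3, 5 can only go here (every other open cell in that row sees a 5).
R4C4 = 5: in row 4, 5 can only go here (every other open cell in that row sees a 5).
R4C5 = 6: in region D, 6 can only go here (every other open cell in that region sees a 6).
R4C1 = 3: row 4 has {1,2,4,5,6}; col 1 has {2,4,5}; region has {1,2,4,5} → only 3 remains.
R5C2 = 6: row 5 has {2,4,5}; col 2 has {1,2,4,5}; region has {1,2,3,4,5} → only 6 remains.
R5C4 = 1: row 5 has {2,4,5,6}; col 4 has {2,3,4,5}; region has {2,4,5} → only 1 remains.
R5C6 = 3: row 5 has {1,2,4,5,6}; col 6 has {2,4,5,6}; region has {2,4,5,6} → only 3 remains.
R6C5 = 3: row 6 has {2,4,5}; col 5 has {1,2,4,5,6}; region has {1,2,4,5} → only 3 remains.
R6C6 = 1: row 6 has {2,3,4,5}; col 6 has {2,3,4,5,6}; region has {2,3,4,5,6} → only 1 remains.

1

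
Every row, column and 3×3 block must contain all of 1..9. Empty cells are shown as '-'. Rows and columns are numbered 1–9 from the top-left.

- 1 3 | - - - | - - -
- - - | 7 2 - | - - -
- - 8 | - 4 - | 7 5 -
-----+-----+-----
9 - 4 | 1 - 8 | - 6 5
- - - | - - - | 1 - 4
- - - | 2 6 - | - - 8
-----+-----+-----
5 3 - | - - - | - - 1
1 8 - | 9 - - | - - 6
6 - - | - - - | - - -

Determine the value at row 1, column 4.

8

row 2, column 1 = 4: row 2 has {2,7}; col 1 has {1,5,6,9}; box has {1,3,8} → only 4 remains.
row 3, column 1 = 2: row 3 has {4,5,7,8}; col 1 has {1,4,5,6,9}; box has {1,3,4,8} → only 2 remains.
row 1, column 1 = 7: row 1 has {1,3}; col 1 has {1,2,4,5,6,9}; box has {1,2,3,4,8} → only 7 remains.
row 6, column 1 = 3: row 6 has {2,6,8}; col 1 has {1,2,4,5,6,7,9}; box has {4,9} → only 3 remains.
row 6, column 7 = 9: row 6 has {2,3,6,8}; col 7 has {1,7}; box has {1,4,5,6,8} → only 9 remains.
row 6, column 8 = 7: row 6 has {2,3,6,8,9}; col 8 has {5,6}; box has {1,4,5,6,8,9} → only 7 remains.
row 5, column 1 = 8: row 5 has {1,4}; col 1 has {1,2,3,4,5,6,7,9}; box has {3,4,9} → only 8 remains.
row 6, column 2 = 5: row 6 has {2,3,6,7,8,9}; col 2 has {1,3,8}; box has {3,4,8,9} → only 5 remains.
row 6, column 3 = 1: row 6 has {2,3,5,6,7,8,9}; col 3 has {3,4,8}; box has {3,4,5,8,9} → only 1 remains.
row 6, column 6 = 4: row 6 has {1,2,3,5,6,7,8,9}; col 6 has {8}; box has {1,2,6,8} → only 4 remains.
row 3, column 6 = 1: in row 3, 1 can only go here (every other open cell in that row sees a 1).
row 2, column 8 = 1: in row 2, 1 can only go here (every other open cell in that row sees a 1).
row 2, column 7 = 8: in row 2, 8 can only go here (every other open cell in that row sees an 8).
row 9, column 5 = 1: in row 9, 1 can only go here (every other open cell in that row sees a 1).
row 9, column 2 = 4: in column 2, 4 can only go here (every other open cell in that column sees a 4).
row 2, column 3 = 5: in column 3, 5 can only go here (every other open cell in that column sees a 5).
row 5, column 3 = 6: in column 3, 6 can only go here (every other open cell in that column sees a 6).
row 7, column 4 = 4: in column 4, 4 can only go here (every other open cell in that column sees a 4).
row 7, column 7 = 2: row 7 has {1,3,4,5}; col 7 has {1,7,8,9}; box has {1,6} → only 2 remains.
row 4, column 7 = 3: row 4 has {1,4,5,6,8,9}; col 7 has {1,2,7,8,9}; box has {1,4,5,6,7,8,9} → only 3 remains.
row 5, column 8 = 2: row 5 has {1,4,6,8}; col 8 has {1,5,6,7}; box has {1,3,4,5,6,7,8,9} → only 2 remains.
row 9, column 7 = 5: row 9 has {1,4,6}; col 7 has {1,2,3,7,8,9}; box has {1,2,6} → only 5 remains.
row 4, column 5 = 7: row 4 has {1,3,4,5,6,8,9}; col 5 has {1,2,4,6}; box has {1,2,4,6,8} → only 7 remains.
row 5, column 2 = 7: row 5 has {1,2,4,6,8}; col 2 has {1,3,4,5,8}; box has {1,3,4,5,6,8,9} → only 7 remains.
row 7, column 5 = 8: row 7 has {1,2,3,4,5}; col 5 has {1,2,4,6,7}; box has {1,4,9} → only 8 remains.
row 7, column 8 = 9: row 7 has {1,2,3,4,5,8}; col 8 has {1,2,5,6,7}; box has {1,2,5,6} → only 9 remains.
row 8, column 7 = 4: row 8 has {1,6,8,9}; col 7 has {1,2,3,5,7,8,9}; box has {1,2,5,6,9} → only 4 remains.
row 8, column 8 = 3: row 8 has {1,4,6,8,9}; col 8 has {1,2,5,6,7,9}; box has {1,2,4,5,6,9} → only 3 remains.
row 9, column 4 = 3: row 9 has {1,4,5,6}; col 4 has {1,2,4,7,9}; box has {1,4,8,9} → only 3 remains.
row 9, column 8 = 8: row 9 has {1,3,4,5,6}; col 8 has {1,2,3,5,6,7,9}; box has {1,2,3,4,5,6,9} → only 8 remains.
row 9, column 9 = 7: row 9 has {1,3,4,5,6,8}; col 9 has {1,4,5,6,8}; box has {1,2,3,4,5,6,8,9} → only 7 remains.
row 1, column 7 = 6: row 1 has {1,3,7}; col 7 has {1,2,3,4,5,7,8,9}; box has {1,5,7,8} → only 6 remains.
row 1, column 8 = 4: row 1 has {1,3,6,7}; col 8 has {1,2,3,5,6,7,8,9}; box has {1,5,6,7,8} → only 4 remains.
row 3, column 4 = 6: row 3 has {1,2,4,5,7,8}; col 4 has {1,2,3,4,7,9}; box has {1,2,4,7} → only 6 remains.
row 4, column 2 = 2: row 4 has {1,3,4,5,6,7,8,9}; col 2 has {1,3,4,5,7,8}; box has {1,3,4,5,6,7,8,9} → only 2 remains.
row 5, column 4 = 5: row 5 has {1,2,4,6,7,8}; col 4 has {1,2,3,4,6,7,9}; box has {1,2,4,6,7,8} → only 5 remains.
row 7, column 3 = 7: row 7 has {1,2,3,4,5,8,9}; col 3 has {1,3,4,5,6,8}; box has {1,3,4,5,6,8} → only 7 remains.
row 7, column 6 = 6: row 7 has {1,2,3,4,5,7,8,9}; col 6 has {1,4,8}; box has {1,3,4,8,9} → only 6 remains.
row 8, column 3 = 2: row 8 has {1,3,4,6,8,9}; col 3 has {1,3,4,5,6,7,8}; box has {1,3,4,5,6,7,8} → only 2 remains.
row 8, column 5 = 5: row 8 has {1,2,3,4,6,8,9}; col 5 has {1,2,4,6,7,8}; box has {1,3,4,6,8,9} → only 5 remains.
row 8, column 6 = 7: row 8 has {1,2,3,4,5,6,8,9}; col 6 has {1,4,6,8}; box has {1,3,4,5,6,8,9} → only 7 remains.
row 9, column 3 = 9: row 9 has {1,3,4,5,6,7,8}; col 3 has {1,2,3,4,5,6,7,8}; box has {1,2,3,4,5,6,7,8} → only 9 remains.
row 9, column 6 = 2: row 9 has {1,3,4,5,6,7,8,9}; col 6 has {1,4,6,7,8}; box has {1,3,4,5,6,7,8,9} → only 2 remains.
row 1, column 4 = 8: row 1 has {1,3,4,6,7}; col 4 has {1,2,3,4,5,6,7,9}; box has {1,2,4,6,7} → only 8 remains.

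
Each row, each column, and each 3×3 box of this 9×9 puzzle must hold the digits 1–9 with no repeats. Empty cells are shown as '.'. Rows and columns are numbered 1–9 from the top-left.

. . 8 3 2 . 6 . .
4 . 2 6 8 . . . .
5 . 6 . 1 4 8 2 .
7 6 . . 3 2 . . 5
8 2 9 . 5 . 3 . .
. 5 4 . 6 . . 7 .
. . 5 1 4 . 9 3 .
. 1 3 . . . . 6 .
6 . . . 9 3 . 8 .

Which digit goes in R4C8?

9

R4C3 = 1 (sole candidate).
R4C7 = 4 (sole candidate).
R4C8 = 9: row 4 has {1,2,3,4,5,6,7}; col 8 has {2,3,6,7,8}; box has {3,4,5,7} → only 9 remains.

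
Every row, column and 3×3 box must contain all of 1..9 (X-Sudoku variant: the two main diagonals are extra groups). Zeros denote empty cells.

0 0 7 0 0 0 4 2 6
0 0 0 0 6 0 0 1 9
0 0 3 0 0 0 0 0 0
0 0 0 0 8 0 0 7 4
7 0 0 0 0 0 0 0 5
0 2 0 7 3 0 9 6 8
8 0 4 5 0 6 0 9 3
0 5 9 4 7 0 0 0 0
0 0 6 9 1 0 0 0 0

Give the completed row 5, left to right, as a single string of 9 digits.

768194235

r3c7 = 8: row 3 has {3}; col 7 has {4,9}; box has {1,2,4,6,9}; anti-diagonal has {1,4,5,6,7} → only 8 remains.
r3c8 = 5: row 3 has {3,8}; col 8 has {1,2,6,7,9}; box has {1,2,4,6,8,9} → only 5 remains.
r3c9 = 7: row 3 has {3,5,8}; col 9 has {3,4,5,6,8,9}; box has {1,2,4,5,6,8,9} → only 7 remains.
r5c8 = 3: row 5 has {5,7}; col 8 has {1,2,5,6,7,9}; box has {4,5,6,7,8,9} → only 3 remains.
r7c5 = 2: row 7 has {3,4,5,6,8,9}; col 5 has {1,3,6,7,8}; box has {1,4,5,6,7,9} → only 2 remains.
r8c8 = 8: row 8 has {4,5,7,9}; col 8 has {1,2,3,5,6,7,9}; box has {3,9}; main diagonal has {3} → only 8 remains.
r9c8 = 4: row 9 has {1,6,9}; col 8 has {1,2,3,5,6,7,8,9}; box has {3,8,9} → only 4 remains.
r9c9 = 2: row 9 has {1,4,6,9}; col 9 has {3,4,5,6,7,8,9}; box has {3,4,8,9}; main diagonal has {3,8} → only 2 remains.
r2c2 = 4: row 2 has {1,6,9}; col 2 has {2,5}; box has {3,7}; main diagonal has {2,3,8} → only 4 remains.
r2c7 = 3: row 2 has {1,4,6,9}; col 7 has {4,8,9}; box has {1,2,4,5,6,7,8,9} → only 3 remains.
r5c5 = 9: row 5 has {3,5,7}; col 5 has {1,2,3,6,7,8}; box has {3,7,8}; main diagonal has {2,3,4,8}; anti-diagonal has {1,4,5,6,7,8} → only 9 remains.
r8c6 = 3: row 8 has {4,5,7,8,9}; col 6 has {6}; box has {1,2,4,5,6,7,9} → only 3 remains.
r8c9 = 1: row 8 has {3,4,5,7,8,9}; col 9 has {2,3,4,5,6,7,8,9}; box has {2,3,4,8,9} → only 1 remains.
r9c1 = 3: row 9 has {1,2,4,6,9}; col 1 has {7,8}; box has {4,5,6,8,9}; anti-diagonal has {1,4,5,6,7,8,9} → only 3 remains.
r9c2 = 7: row 9 has {1,2,3,4,6,9}; col 2 has {2,4,5}; box has {3,4,5,6,8,9} → only 7 remains.
r9c6 = 8: row 9 has {1,2,3,4,6,7,9}; col 6 has {3,6}; box has {1,2,3,4,5,6,7,9} → only 8 remains.
r9c7 = 5: row 9 has {1,2,3,4,6,7,8,9}; col 7 has {3,4,8,9}; box has {1,2,3,4,8,9} → only 5 remains.
r1c5 = 5: row 1 has {2,4,6,7}; col 5 has {1,2,3,6,7,8,9}; box has {6} → only 5 remains.
r3c5 = 4: row 3 has {3,5,7,8}; col 5 has {1,2,3,5,6,7,8,9}; box has {5,6} → only 4 remains.
r4c6 = 2: row 4 has {4,7,8}; col 6 has {3,6,8}; box has {3,7,8,9}; anti-diagonal has {1,3,4,5,6,7,8,9} → only 2 remains.
r4c7 = 1: row 4 has {2,4,7,8}; col 7 has {3,4,5,8,9}; box has {3,4,5,6,7,8,9} → only 1 remains.
r5c7 = 2: row 5 has {3,5,7,9}; col 7 has {1,3,4,5,8,9}; box has {1,3,4,5,6,7,8,9} → only 2 remains.
r7c2 = 1: row 7 has {2,3,4,5,6,8,9}; col 2 has {2,4,5,7}; box has {3,4,5,6,7,8,9} → only 1 remains.
r7c7 = 7: row 7 has {1,2,3,4,5,6,8,9}; col 7 has {1,2,3,4,5,8,9}; box has {1,2,3,4,5,8,9}; main diagonal has {2,3,4,8,9} → only 7 remains.
r8c1 = 2: row 8 has {1,3,4,5,7,8,9}; col 1 has {3,7,8}; box has {1,3,4,5,6,7,8,9} → only 2 remains.
r8c7 = 6: row 8 has {1,2,3,4,5,7,8,9}; col 7 has {1,2,3,4,5,7,8,9}; box has {1,2,3,4,5,7,8,9} → only 6 remains.
r1c1 = 1: row 1 has {2,4,5,6,7}; col 1 has {2,3,7,8}; box has {3,4,7}; main diagonal has {2,3,4,7,8,9} → only 1 remains.
r1c6 = 9: row 1 has {1,2,4,5,6,7}; col 6 has {2,3,6,8}; box has {4,5,6} → only 9 remains.
r2c1 = 5: row 2 has {1,3,4,6,9}; col 1 has {1,2,3,7,8}; box has {1,3,4,7} → only 5 remains.
r2c6 = 7: row 2 has {1,3,4,5,6,9}; col 6 has {2,3,6,8,9}; box has {4,5,6,9} → only 7 remains.
r3c6 = 1: row 3 has {3,4,5,7,8}; col 6 has {2,3,6,7,8,9}; box has {4,5,6,7,9} → only 1 remains.
r4c3 = 5: row 4 has {1,2,4,7,8}; col 3 has {3,4,6,7,9}; box has {2,7} → only 5 remains.
r4c4 = 6: row 4 has {1,2,4,5,7,8}; col 4 has {4,5,7,9}; box has {2,3,7,8,9}; main diagonal has {1,2,3,4,7,8,9} → only 6 remains.
r5c4 = 1: row 5 has {2,3,5,7,9}; col 4 has {4,5,6,7,9}; box has {2,3,6,7,8,9} → only 1 remains.
r5c6 = 4: row 5 has {1,2,3,5,7,9}; col 6 has {1,2,3,6,7,8,9}; box has {1,2,3,6,7,8,9} → only 4 remains.
r6c1 = 4: row 6 has {2,3,6,7,8,9}; col 1 has {1,2,3,5,7,8}; box has {2,5,7} → only 4 remains.
r6c3 = 1: row 6 has {2,3,4,6,7,8,9}; col 3 has {3,4,5,6,7,9}; box has {2,4,5,7} → only 1 remains.
r6c6 = 5: row 6 has {1,2,3,4,6,7,8,9}; col 6 has {1,2,3,4,6,7,8,9}; box has {1,2,3,4,6,7,8,9}; main diagonal has {1,2,3,4,6,7,8,9} → only 5 remains.
r1c2 = 8: row 1 has {1,2,4,5,6,7,9}; col 2 has {1,2,4,5,7}; box has {1,3,4,5,7} → only 8 remains.
r1c4 = 3: row 1 has {1,2,4,5,6,7,8,9}; col 4 has {1,4,5,6,7,9}; box has {1,4,5,6,7,9} → only 3 remains.
r2c3 = 2: row 2 has {1,3,4,5,6,7,9}; col 3 has {1,3,4,5,6,7,9}; box has {1,3,4,5,7,8} → only 2 remains.
r2c4 = 8: row 2 has {1,2,3,4,5,6,7,9}; col 4 has {1,3,4,5,6,7,9}; box has {1,3,4,5,6,7,9} → only 8 remains.
r3c4 = 2: row 3 has {1,3,4,5,7,8}; col 4 has {1,3,4,5,6,7,8,9}; box has {1,3,4,5,6,7,8,9} → only 2 remains.
r4c1 = 9: row 4 has {1,2,4,5,6,7,8}; col 1 has {1,2,3,4,5,7,8}; box has {1,2,4,5,7} → only 9 remains.
r4c2 = 3: row 4 has {1,2,4,5,6,7,8,9}; col 2 has {1,2,4,5,7,8}; box has {1,2,4,5,7,9} → only 3 remains.
r5c2 = 6: row 5 has {1,2,3,4,5,7,9}; col 2 has {1,2,3,4,5,7,8}; box has {1,2,3,4,5,7,9} → only 6 remains.
r5c3 = 8: row 5 has {1,2,3,4,5,6,7,9}; col 3 has {1,2,3,4,5,6,7,9}; box has {1,2,3,4,5,6,7,9} → only 8 remains.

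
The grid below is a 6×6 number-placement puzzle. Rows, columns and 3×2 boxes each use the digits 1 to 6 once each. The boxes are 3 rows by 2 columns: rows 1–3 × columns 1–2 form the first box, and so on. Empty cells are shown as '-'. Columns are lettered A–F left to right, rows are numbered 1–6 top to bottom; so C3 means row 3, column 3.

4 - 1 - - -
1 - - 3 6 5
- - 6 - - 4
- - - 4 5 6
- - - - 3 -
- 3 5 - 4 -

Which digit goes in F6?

2

E1 = 2 (sole candidate).
F1 = 3 (sole candidate).
B2 = 2 (sole candidate).
C2 = 4 (sole candidate).
B3 = 5 (sole candidate).
D3 = 2 (sole candidate).
E3 = 1 (sole candidate).
A4 = 2 (sole candidate).
B4 = 1 (sole candidate).
C4 = 3 (sole candidate).
C5 = 2 (sole candidate).
F5 = 1 (sole candidate).
A6 = 6 (sole candidate).
D6 = 1 (sole candidate).
F6 = 2: row 6 has {1,3,4,5,6}; col 6 has {1,3,4,5,6}; box has {1,3,4,5,6} → only 2 remains.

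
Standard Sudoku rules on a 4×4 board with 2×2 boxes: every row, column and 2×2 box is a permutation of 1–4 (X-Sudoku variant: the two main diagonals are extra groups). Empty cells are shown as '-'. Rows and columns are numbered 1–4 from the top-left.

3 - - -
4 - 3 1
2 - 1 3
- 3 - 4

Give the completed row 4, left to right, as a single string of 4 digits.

row 1, column 4 = 2 (sole candidate).
row 2, column 2 = 2 (sole candidate).
row 3, column 2 = 4 (sole candidate).
row 4, column 1 = 1: row 4 has {3,4}; col 1 has {2,3,4}; box has {2,3,4}; anti-diagonal has {2,3,4} → only 1 remains.
row 4, column 3 = 2: row 4 has {1,3,4}; col 3 has {1,3}; box has {1,3,4} → only 2 remains.

1324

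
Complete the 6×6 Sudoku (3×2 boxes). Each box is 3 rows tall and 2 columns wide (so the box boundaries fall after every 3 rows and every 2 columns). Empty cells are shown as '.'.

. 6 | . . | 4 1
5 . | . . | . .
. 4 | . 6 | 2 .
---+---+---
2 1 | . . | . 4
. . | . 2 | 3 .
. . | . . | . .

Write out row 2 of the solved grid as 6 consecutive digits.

524163

row 1, column 1 = 3: row 1 has {1,4,6}; col 1 has {2,5}; box has {4,5,6} → only 3 remains.
row 1, column 4 = 5: row 1 has {1,3,4,6}; col 4 has {2,6}; box has {6} → only 5 remains.
row 2, column 2 = 2: row 2 has {5}; col 2 has {1,4,6}; box has {3,4,5,6} → only 2 remains.
row 2, column 5 = 6: row 2 has {2,5}; col 5 has {2,3,4}; box has {1,2,4} → only 6 remains.
row 2, column 6 = 3: row 2 has {2,5,6}; col 6 has {1,4}; box has {1,2,4,6} → only 3 remains.
row 3, column 1 = 1: row 3 has {2,4,6}; col 1 has {2,3,5}; box has {2,3,4,5,6} → only 1 remains.
row 3, column 3 = 3: row 3 has {1,2,4,6}; col 3 has {}; box has {5,6} → only 3 remains.
row 3, column 6 = 5: row 3 has {1,2,3,4,6}; col 6 has {1,3,4}; box has {1,2,3,4,6} → only 5 remains.
row 4, column 4 = 3: row 4 has {1,2,4}; col 4 has {2,5,6}; box has {2} → only 3 remains.
row 4, column 5 = 5: row 4 has {1,2,3,4}; col 5 has {2,3,4,6}; box has {3,4} → only 5 remains.
row 5, column 2 = 5: row 5 has {2,3}; col 2 has {1,2,4,6}; box has {1,2} → only 5 remains.
row 5, column 6 = 6: row 5 has {2,3,5}; col 6 has {1,3,4,5}; box has {3,4,5} → only 6 remains.
row 6, column 2 = 3: row 6 has {}; col 2 has {1,2,4,5,6}; box has {1,2,5} → only 3 remains.
row 6, column 5 = 1: row 6 has {3}; col 5 has {2,3,4,5,6}; box has {3,4,5,6} → only 1 remains.
row 6, column 6 = 2: row 6 has {1,3}; col 6 has {1,3,4,5,6}; box has {1,3,4,5,6} → only 2 remains.
row 1, column 3 = 2: row 1 has {1,3,4,5,6}; col 3 has {3}; box has {3,5,6} → only 2 remains.
row 4, column 3 = 6: row 4 has {1,2,3,4,5}; col 3 has {2,3}; box has {2,3} → only 6 remains.
row 5, column 1 = 4: row 5 has {2,3,5,6}; col 1 has {1,2,3,5}; box has {1,2,3,5} → only 4 remains.
row 5, column 3 = 1: row 5 has {2,3,4,5,6}; col 3 has {2,3,6}; box has {2,3,6} → only 1 remains.
row 6, column 1 = 6: row 6 has {1,2,3}; col 1 has {1,2,3,4,5}; box has {1,2,3,4,5} → only 6 remains.
row 6, column 4 = 4: row 6 has {1,2,3,6}; col 4 has {2,3,5,6}; box has {1,2,3,6} → only 4 remains.
row 2, column 3 = 4: row 2 has {2,3,5,6}; col 3 has {1,2,3,6}; box has {2,3,5,6} → only 4 remains.
row 2, column 4 = 1: row 2 has {2,3,4,5,6}; col 4 has {2,3,4,5,6}; box has {2,3,4,5,6} → only 1 remains.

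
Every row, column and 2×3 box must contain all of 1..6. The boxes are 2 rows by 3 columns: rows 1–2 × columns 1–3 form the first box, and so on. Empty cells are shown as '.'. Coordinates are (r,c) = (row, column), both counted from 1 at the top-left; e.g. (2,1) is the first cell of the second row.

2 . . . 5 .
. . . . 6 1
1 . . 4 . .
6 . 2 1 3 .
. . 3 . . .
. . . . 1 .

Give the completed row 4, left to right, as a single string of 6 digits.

(1,4) = 3: row 1 has {2,5}; col 4 has {1,4}; box has {1,5,6} → only 3 remains.
(1,6) = 4: row 1 has {2,3,5}; col 6 has {1}; box has {1,3,5,6} → only 4 remains.
(2,4) = 2: row 2 has {1,6}; col 4 has {1,3,4}; box has {1,3,4,5,6} → only 2 remains.
(3,3) = 5: row 3 has {1,4}; col 3 has {2,3}; box has {1,2,6} → only 5 remains.
(3,5) = 2: row 3 has {1,4,5}; col 5 has {1,3,5,6}; box has {1,3,4} → only 2 remains.
(3,6) = 6: row 3 has {1,2,4,5}; col 6 has {1,4}; box has {1,2,3,4} → only 6 remains.
(4,2) = 4: row 4 has {1,2,3,6}; col 2 has {}; box has {1,2,5,6} → only 4 remains.
(4,6) = 5: row 4 has {1,2,3,4,6}; col 6 has {1,4,6}; box has {1,2,3,4,6} → only 5 remains.

642135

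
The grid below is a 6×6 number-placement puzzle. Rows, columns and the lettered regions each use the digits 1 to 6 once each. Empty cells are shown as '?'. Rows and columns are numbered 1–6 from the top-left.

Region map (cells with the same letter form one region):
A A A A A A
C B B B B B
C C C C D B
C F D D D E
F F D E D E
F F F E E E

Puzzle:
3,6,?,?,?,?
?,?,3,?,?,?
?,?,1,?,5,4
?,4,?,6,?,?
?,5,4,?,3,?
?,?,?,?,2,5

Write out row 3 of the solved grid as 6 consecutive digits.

row 4, column 3 = 2: row 4 has {4,6}; col 3 has {1,3,4}; region has {3,4,5,6} → only 2 remains.
row 4, column 5 = 1: row 4 has {2,4,6}; col 5 has {2,3,5}; region has {2,3,4,5,6} → only 1 remains.
row 4, column 6 = 3: row 4 has {1,2,4,6}; col 6 has {4,5}; region has {2,5} → only 3 remains.
row 5, column 4 = 1: row 5 has {3,4,5}; col 4 has {6}; region has {2,3,5} → only 1 remains.
row 5, column 6 = 6: row 5 has {1,3,4,5}; col 6 has {3,4,5}; region has {1,2,3,5} → only 6 remains.
row 6, column 3 = 6: row 6 has {2,5}; col 3 has {1,2,3,4}; region has {4,5} → only 6 remains.
row 6, column 4 = 4: row 6 has {2,5,6}; col 4 has {1,6}; region has {1,2,3,5,6} → only 4 remains.
row 1, column 3 = 5: row 1 has {3,6}; col 3 has {1,2,3,4,6}; region has {3,6} → only 5 remains.
row 1, column 4 = 2: row 1 has {3,5,6}; col 4 has {1,4,6}; region has {3,5,6} → only 2 remains.
row 1, column 5 = 4: row 1 has {2,3,5,6}; col 5 has {1,2,3,5}; region has {2,3,5,6} → only 4 remains.
row 1, column 6 = 1: row 1 has {2,3,4,5,6}; col 6 has {3,4,5,6}; region has {2,3,4,5,6} → only 1 remains.
row 2, column 4 = 5: row 2 has {3}; col 4 has {1,2,4,6}; region has {3,4} → only 5 remains.
row 2, column 5 = 6: row 2 has {3,5}; col 5 has {1,2,3,4,5}; region has {3,4,5} → only 6 remains.
row 2, column 6 = 2: row 2 has {3,5,6}; col 6 has {1,3,4,5,6}; region has {3,4,5,6} → only 2 remains.
row 3, column 4 = 3: row 3 has {1,4,5}; col 4 has {1,2,4,5,6}; region has {1} → only 3 remains.
row 4, column 1 = 5: row 4 has {1,2,3,4,6}; col 1 has {3}; region has {1,3} → only 5 remains.
row 5, column 1 = 2: row 5 has {1,3,4,5,6}; col 1 has {3,5}; region has {4,5,6} → only 2 remains.
row 6, column 1 = 1: row 6 has {2,4,5,6}; col 1 has {2,3,5}; region has {2,4,5,6} → only 1 remains.
row 6, column 2 = 3: row 6 has {1,2,4,5,6}; col 2 has {4,5,6}; region has {1,2,4,5,6} → only 3 remains.
row 2, column 1 = 4: row 2 has {2,3,5,6}; col 1 has {1,2,3,5}; region has {1,3,5} → only 4 remains.
row 2, column 2 = 1: row 2 has {2,3,4,5,6}; col 2 has {3,4,5,6}; region has {2,3,4,5,6} → only 1 remains.
row 3, column 1 = 6: row 3 has {1,3,4,5}; col 1 has {1,2,3,4,5}; region has {1,3,4,5} → only 6 remains.
row 3, column 2 = 2: row 3 has {1,3,4,5,6}; col 2 has {1,3,4,5,6}; region has {1,3,4,5,6} → only 2 remains.

621354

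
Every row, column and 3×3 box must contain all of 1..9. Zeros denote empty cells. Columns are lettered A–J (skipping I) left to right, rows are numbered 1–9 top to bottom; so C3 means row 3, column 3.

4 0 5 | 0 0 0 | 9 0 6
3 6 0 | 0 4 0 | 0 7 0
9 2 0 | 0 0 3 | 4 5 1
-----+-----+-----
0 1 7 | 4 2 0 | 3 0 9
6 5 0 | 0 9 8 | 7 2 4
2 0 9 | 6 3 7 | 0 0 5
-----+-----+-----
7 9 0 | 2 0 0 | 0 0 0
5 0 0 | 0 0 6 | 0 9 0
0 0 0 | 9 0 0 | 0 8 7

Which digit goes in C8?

H1 = 3: row 1 has {4,5,6,9}; col 8 has {2,5,7,8,9}; box has {1,4,5,6,7,9} → only 3 remains.
C3 = 8: row 3 has {1,2,3,4,5,9}; col 3 has {5,7,9}; box has {2,3,4,5,6,9} → only 8 remains.
D3 = 7: row 3 has {1,2,3,4,5,8,9}; col 4 has {2,4,6,9}; box has {3,4} → only 7 remains.
E3 = 6: row 3 has {1,2,3,4,5,7,8,9}; col 5 has {2,3,4,9}; box has {3,4,7} → only 6 remains.
A4 = 8: row 4 has {1,2,3,4,7,9}; col 1 has {2,3,4,5,6,7,9}; box has {1,2,5,6,7,9} → only 8 remains.
F4 = 5: row 4 has {1,2,3,4,7,8,9}; col 6 has {3,6,7,8}; box has {2,3,4,6,7,8,9} → only 5 remains.
H4 = 6: row 4 has {1,2,3,4,5,7,8,9}; col 8 has {2,3,5,7,8,9}; box has {2,3,4,5,7,9} → only 6 remains.
C5 = 3: row 5 has {2,4,5,6,7,8,9}; col 3 has {5,7,8,9}; box has {1,2,5,6,7,8,9} → only 3 remains.
D5 = 1: row 5 has {2,3,4,5,6,7,8,9}; col 4 has {2,4,6,7,9}; box has {2,3,4,5,6,7,8,9} → only 1 remains.
B6 = 4: row 6 has {2,3,5,6,7,9}; col 2 has {1,2,5,6,9}; box has {1,2,3,5,6,7,8,9} → only 4 remains.
H6 = 1: row 6 has {2,3,4,5,6,7,9}; col 8 has {2,3,5,6,7,8,9}; box has {2,3,4,5,6,7,9} → only 1 remains.
H7 = 4: row 7 has {2,7,9}; col 8 has {1,2,3,5,6,7,8,9}; box has {7,8,9} → only 4 remains.
J7 = 3: row 7 has {2,4,7,9}; col 9 has {1,4,5,6,7,9}; box has {4,7,8,9} → only 3 remains.
J8 = 2: row 8 has {5,6,9}; col 9 has {1,3,4,5,6,7,9}; box has {3,4,7,8,9} → only 2 remains.
A9 = 1: row 9 has {7,8,9}; col 1 has {2,3,4,5,6,7,8,9}; box has {5,7,9} → only 1 remains.
B9 = 3: row 9 has {1,7,8,9}; col 2 has {1,2,4,5,6,9}; box has {1,5,7,9} → only 3 remains.
E9 = 5: row 9 has {1,3,7,8,9}; col 5 has {2,3,4,6,9}; box has {2,6,9} → only 5 remains.
F9 = 4: row 9 has {1,3,5,7,8,9}; col 6 has {3,5,6,7,8}; box has {2,5,6,9} → only 4 remains.
G9 = 6: row 9 has {1,3,4,5,7,8,9}; col 7 has {3,4,7,9}; box has {2,3,4,7,8,9} → only 6 remains.
B1 = 7: row 1 has {3,4,5,6,9}; col 2 has {1,2,3,4,5,6,9}; box has {2,3,4,5,6,8,9} → only 7 remains.
D1 = 8: row 1 has {3,4,5,6,7,9}; col 4 has {1,2,4,6,7,9}; box has {3,4,6,7} → only 8 remains.
E1 = 1: row 1 has {3,4,5,6,7,8,9}; col 5 has {2,3,4,5,6,9}; box has {3,4,6,7,8} → only 1 remains.
F1 = 2: row 1 has {1,3,4,5,6,7,8,9}; col 6 has {3,4,5,6,7,8}; box has {1,3,4,6,7,8} → only 2 remains.
C2 = 1: row 2 has {3,4,6,7}; col 3 has {3,5,7,8,9}; box has {2,3,4,5,6,7,8,9} → only 1 remains.
D2 = 5: row 2 has {1,3,4,6,7}; col 4 has {1,2,4,6,7,8,9}; box has {1,2,3,4,6,7,8} → only 5 remains.
F2 = 9: row 2 has {1,3,4,5,6,7}; col 6 has {2,3,4,5,6,7,8}; box has {1,2,3,4,5,6,7,8} → only 9 remains.
J2 = 8: row 2 has {1,3,4,5,6,7,9}; col 9 has {1,2,3,4,5,6,7,9}; box has {1,3,4,5,6,7,9} → only 8 remains.
G6 = 8: row 6 has {1,2,3,4,5,6,7,9}; col 7 has {3,4,6,7,9}; box has {1,2,3,4,5,6,7,9} → only 8 remains.
C7 = 6: row 7 has {2,3,4,7,9}; col 3 has {1,3,5,7,8,9}; box has {1,3,5,7,9} → only 6 remains.
E7 = 8: row 7 has {2,3,4,6,7,9}; col 5 has {1,2,3,4,5,6,9}; box has {2,4,5,6,9} → only 8 remains.
F7 = 1: row 7 has {2,3,4,6,7,8,9}; col 6 has {2,3,4,5,6,7,8,9}; box has {2,4,5,6,8,9} → only 1 remains.
G7 = 5: row 7 has {1,2,3,4,6,7,8,9}; col 7 has {3,4,6,7,8,9}; box has {2,3,4,6,7,8,9} → only 5 remains.
B8 = 8: row 8 has {2,5,6,9}; col 2 has {1,2,3,4,5,6,7,9}; box has {1,3,5,6,7,9} → only 8 remains.
C8 = 4: row 8 has {2,5,6,8,9}; col 3 has {1,3,5,6,7,8,9}; box has {1,3,5,6,7,8,9} → only 4 remains.

4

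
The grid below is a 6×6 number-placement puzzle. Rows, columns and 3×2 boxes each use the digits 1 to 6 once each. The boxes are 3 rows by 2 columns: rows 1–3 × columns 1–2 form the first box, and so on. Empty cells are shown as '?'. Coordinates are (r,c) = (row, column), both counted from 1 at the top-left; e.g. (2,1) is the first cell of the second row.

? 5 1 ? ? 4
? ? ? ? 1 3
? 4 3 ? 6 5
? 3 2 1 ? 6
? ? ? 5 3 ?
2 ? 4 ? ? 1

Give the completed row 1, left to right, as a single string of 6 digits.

351624

(1,5) = 2: row 1 has {1,4,5}; col 5 has {1,3,6}; box has {1,3,4,5,6} → only 2 remains.
(2,1) = 6 (sole candidate).
(2,2) = 2 (sole candidate).
(2,3) = 5 (sole candidate).
(2,4) = 4 (sole candidate).
(3,1) = 1 (sole candidate).
(3,4) = 2 (sole candidate).
(5,1) = 4 (sole candidate).
(5,3) = 6 (sole candidate).
(5,6) = 2 (sole candidate).
(6,2) = 6 (sole candidate).
(6,4) = 3 (sole candidate).
(6,5) = 5 (sole candidate).
(1,1) = 3: row 1 has {1,2,4,5}; col 1 has {1,2,4,6}; box has {1,2,4,5,6} → only 3 remains.
(1,4) = 6: row 1 has {1,2,3,4,5}; col 4 has {1,2,3,4,5}; box has {1,2,3,4,5} → only 6 remains.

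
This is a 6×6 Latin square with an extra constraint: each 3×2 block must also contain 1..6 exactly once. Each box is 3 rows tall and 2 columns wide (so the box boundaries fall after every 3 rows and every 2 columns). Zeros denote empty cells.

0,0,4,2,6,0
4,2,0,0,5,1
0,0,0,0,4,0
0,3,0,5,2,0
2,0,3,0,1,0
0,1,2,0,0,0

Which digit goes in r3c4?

1

r1c2 = 5: row 1 has {2,4,6}; col 2 has {1,2,3}; box has {2,4} → only 5 remains.
r1c6 = 3: row 1 has {2,4,5,6}; col 6 has {1}; box has {1,4,5,6} → only 3 remains.
r2c3 = 6: row 2 has {1,2,4,5}; col 3 has {2,3,4}; box has {2,4} → only 6 remains.
r2c4 = 3: row 2 has {1,2,4,5,6}; col 4 has {2,5}; box has {2,4,6} → only 3 remains.
r3c2 = 6: row 3 has {4}; col 2 has {1,2,3,5}; box has {2,4,5} → only 6 remains.
r3c4 = 1: row 3 has {4,6}; col 4 has {2,3,5}; box has {2,3,4,6} → only 1 remains.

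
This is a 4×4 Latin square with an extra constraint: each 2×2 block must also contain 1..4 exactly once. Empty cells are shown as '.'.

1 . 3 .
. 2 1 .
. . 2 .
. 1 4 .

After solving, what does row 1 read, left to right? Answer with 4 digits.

r1c2 = 4: row 1 has {1,3}; col 2 has {1,2}; box has {1,2} → only 4 remains.
r1c4 = 2: row 1 has {1,3,4}; col 4 has {}; box has {1,3} → only 2 remains.

1432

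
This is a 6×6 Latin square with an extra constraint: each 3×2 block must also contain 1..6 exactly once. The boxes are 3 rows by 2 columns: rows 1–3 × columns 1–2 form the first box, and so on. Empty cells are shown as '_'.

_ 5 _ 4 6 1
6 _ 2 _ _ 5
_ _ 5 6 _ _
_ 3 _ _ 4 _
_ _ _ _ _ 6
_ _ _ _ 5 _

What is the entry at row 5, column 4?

3

row 1, column 3 = 3 (sole candidate).
row 2, column 4 = 1 (sole candidate).
row 2, column 5 = 3 (sole candidate).
row 3, column 5 = 2 (sole candidate).
row 3, column 6 = 4 (sole candidate).
row 4, column 6 = 2 (sole candidate).
row 5, column 5 = 1 (sole candidate).
row 6, column 6 = 3 (sole candidate).
row 1, column 1 = 2 (sole candidate).
row 2, column 2 = 4 (sole candidate).
row 3, column 2 = 1 (sole candidate).
row 4, column 4 = 5 (sole candidate).
row 5, column 2 = 2 (sole candidate).
row 5, column 3 = 4 (sole candidate).
row 5, column 4 = 3: row 5 has {1,2,4,6}; col 4 has {1,4,5,6}; box has {4,5} → only 3 remains.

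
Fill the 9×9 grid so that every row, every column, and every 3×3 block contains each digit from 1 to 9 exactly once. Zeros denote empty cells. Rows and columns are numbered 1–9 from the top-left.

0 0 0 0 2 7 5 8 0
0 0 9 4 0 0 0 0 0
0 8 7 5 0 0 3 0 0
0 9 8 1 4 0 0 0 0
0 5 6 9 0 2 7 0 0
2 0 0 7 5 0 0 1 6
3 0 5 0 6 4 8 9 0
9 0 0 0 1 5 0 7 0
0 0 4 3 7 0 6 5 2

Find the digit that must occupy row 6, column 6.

8

row 1, column 4 = 6: row 1 has {2,5,7,8}; col 4 has {1,3,4,5,7,9}; box has {2,4,5,7} → only 6 remains.
row 3, column 5 = 9: row 3 has {3,5,7,8}; col 5 has {1,2,4,5,6,7}; box has {2,4,5,6,7} → only 9 remains.
row 3, column 6 = 1: row 3 has {3,5,7,8,9}; col 6 has {2,4,5,7}; box has {2,4,5,6,7,9} → only 1 remains.
row 3, column 9 = 4: row 3 has {1,3,5,7,8,9}; col 9 has {2,6}; box has {3,5,8} → only 4 remains.
row 4, column 1 = 7: row 4 has {1,4,8,9}; col 1 has {2,3,9}; box has {2,5,6,8,9} → only 7 remains.
row 4, column 7 = 2: row 4 has {1,4,7,8,9}; col 7 has {3,5,6,7,8}; box has {1,6,7} → only 2 remains.
row 4, column 8 = 3: row 4 has {1,2,4,7,8,9}; col 8 has {1,5,7,8,9}; box has {1,2,6,7} → only 3 remains.
row 4, column 9 = 5: row 4 has {1,2,3,4,7,8,9}; col 9 has {2,4,6}; box has {1,2,3,6,7} → only 5 remains.
row 5, column 8 = 4: row 5 has {2,5,6,7,9}; col 8 has {1,3,5,7,8,9}; box has {1,2,3,5,6,7} → only 4 remains.
row 5, column 9 = 8: row 5 has {2,4,5,6,7,9}; col 9 has {2,4,5,6}; box has {1,2,3,4,5,6,7} → only 8 remains.
row 6, column 3 = 3: row 6 has {1,2,5,6,7}; col 3 has {4,5,6,7,8,9}; box has {2,5,6,7,8,9} → only 3 remains.
row 6, column 6 = 8: row 6 has {1,2,3,5,6,7}; col 6 has {1,2,4,5,7}; box has {1,2,4,5,7,9} → only 8 remains.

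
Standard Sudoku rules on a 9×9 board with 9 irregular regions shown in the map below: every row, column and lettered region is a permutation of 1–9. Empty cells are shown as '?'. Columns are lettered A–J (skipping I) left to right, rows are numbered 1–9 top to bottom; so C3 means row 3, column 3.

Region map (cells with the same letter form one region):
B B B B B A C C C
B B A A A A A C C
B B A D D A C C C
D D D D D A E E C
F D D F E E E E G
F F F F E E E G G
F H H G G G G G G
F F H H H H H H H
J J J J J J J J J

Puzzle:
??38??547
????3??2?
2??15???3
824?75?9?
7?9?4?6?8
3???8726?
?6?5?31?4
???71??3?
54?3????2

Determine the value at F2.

8

H3 = 8: row 3 has {1,2,3,5}; col 8 has {2,3,4,6,9}; region has {2,3,4,5,7} → only 8 remains.
D4 = 6: row 4 has {2,4,5,7,8,9}; col 4 has {1,3,5,7,8}; region has {1,2,4,5,7,8,9} → only 6 remains.
G4 = 3: row 4 has {2,4,5,6,7,8,9}; col 7 has {1,2,5,6}; region has {2,4,6,7,8,9} → only 3 remains.
J4 = 1: row 4 has {2,3,4,5,6,7,8,9}; col 9 has {2,3,4,7,8}; region has {2,3,4,5,7,8} → only 1 remains.
B5 = 3: row 5 has {4,6,7,8,9}; col 2 has {2,4,6}; region has {1,2,4,5,6,7,8,9} → only 3 remains.
D5 = 2: row 5 has {3,4,6,7,8,9}; col 4 has {1,3,5,6,7,8}; region has {3,7} → only 2 remains.
F5 = 1: row 5 has {2,3,4,6,7,8,9}; col 6 has {3,5,7}; region has {2,3,4,6,7,8,9} → only 1 remains.
H5 = 5: row 5 has {1,2,3,4,6,7,8,9}; col 8 has {2,3,4,6,8,9}; region has {1,2,3,4,6,7,8,9} → only 5 remains.
J6 = 9: row 6 has {2,3,6,7,8}; col 9 has {1,2,3,4,7,8}; region has {1,3,4,5,6,8} → only 9 remains.
A7 = 9: row 7 has {1,3,4,5,6}; col 1 has {2,3,5,7,8}; region has {2,3,7} → only 9 remains.
E7 = 2: row 7 has {1,3,4,5,6,9}; col 5 has {1,3,4,5,7,8}; region has {1,3,4,5,6,8,9} → only 2 remains.
H7 = 7: row 7 has {1,2,3,4,5,6,9}; col 8 has {2,3,4,5,6,8,9}; region has {1,2,3,4,5,6,8,9} → only 7 remains.
J8 = 5: row 8 has {1,3,7}; col 9 has {1,2,3,4,7,8,9}; region has {1,3,6,7} → only 5 remains.
H9 = 1: row 9 has {2,3,4,5}; col 8 has {2,3,4,5,6,7,8,9}; region has {2,3,4,5} → only 1 remains.
J2 = 6: row 2 has {2,3}; col 9 has {1,2,3,4,5,7,8,9}; region has {1,2,3,4,5,7,8} → only 6 remains.
G3 = 9: row 3 has {1,2,3,5,8}; col 7 has {1,2,3,5,6}; region has {1,2,3,4,5,6,7,8} → only 9 remains.
D6 = 4: row 6 has {2,3,6,7,8,9}; col 4 has {1,2,3,5,6,7,8}; region has {2,3,7,9} → only 4 remains.
C7 = 8: row 7 has {1,2,3,4,5,6,7,9}; col 3 has {3,4,9}; region has {1,3,5,6,7} → only 8 remains.
A8 = 6: row 8 has {1,3,5,7}; col 1 has {2,3,5,7,8,9}; region has {2,3,4,7,9} → only 6 remains.
B8 = 8: row 8 has {1,3,5,6,7}; col 2 has {2,3,4,6}; region has {2,3,4,6,7,9} → only 8 remains.
C8 = 2: row 8 has {1,3,5,6,7,8}; col 3 has {3,4,8,9}; region has {1,3,5,6,7,8} → only 2 remains.
G8 = 4: row 8 has {1,2,3,5,6,7,8}; col 7 has {1,2,3,5,6,9}; region has {1,2,3,5,6,7,8} → only 4 remains.
A1 = 1: row 1 has {3,4,5,7,8}; col 1 has {2,3,5,6,7,8,9}; region has {2,3,8} → only 1 remains.
B1 = 9: row 1 has {1,3,4,5,7,8}; col 2 has {2,3,4,6,8}; region has {1,2,3,8} → only 9 remains.
E1 = 6: row 1 has {1,3,4,5,7,8,9}; col 5 has {1,2,3,4,5,7,8}; region has {1,2,3,8,9} → only 6 remains.
F1 = 2: row 1 has {1,3,4,5,6,7,8,9}; col 6 has {1,3,5,7}; region has {3,5} → only 2 remains.
A2 = 4: row 2 has {2,3,6}; col 1 has {1,2,3,5,6,7,8,9}; region has {1,2,3,6,8,9} → only 4 remains.
D2 = 9: row 2 has {2,3,4,6}; col 4 has {1,2,3,4,5,6,7,8}; region has {2,3,5} → only 9 remains.
F2 = 8: row 2 has {2,3,4,6,9}; col 6 has {1,2,3,5,7}; region has {2,3,5,9} → only 8 remains.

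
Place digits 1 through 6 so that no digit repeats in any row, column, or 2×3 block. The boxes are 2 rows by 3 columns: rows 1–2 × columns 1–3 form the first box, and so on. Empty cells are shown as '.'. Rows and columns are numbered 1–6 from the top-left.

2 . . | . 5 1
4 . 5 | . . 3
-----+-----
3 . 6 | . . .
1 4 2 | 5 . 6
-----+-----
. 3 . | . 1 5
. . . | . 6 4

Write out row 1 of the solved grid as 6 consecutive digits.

263451

row 1, column 2 = 6: row 1 has {1,2,5}; col 2 has {3,4}; box has {2,4,5} → only 6 remains.
row 1, column 3 = 3: row 1 has {1,2,5,6}; col 3 has {2,5,6}; box has {2,4,5,6} → only 3 remains.
row 1, column 4 = 4: row 1 has {1,2,3,5,6}; col 4 has {5}; box has {1,3,5} → only 4 remains.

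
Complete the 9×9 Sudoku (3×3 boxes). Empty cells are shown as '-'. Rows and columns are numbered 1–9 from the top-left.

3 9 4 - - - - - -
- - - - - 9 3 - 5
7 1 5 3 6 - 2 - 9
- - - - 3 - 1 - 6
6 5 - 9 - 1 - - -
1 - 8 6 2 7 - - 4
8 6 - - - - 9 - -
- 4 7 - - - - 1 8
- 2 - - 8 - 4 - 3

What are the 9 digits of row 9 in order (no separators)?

R2C1 = 2: row 2 has {3,5,9}; col 1 has {1,3,6,7,8}; box has {1,3,4,5,7,9} → only 2 remains.
R2C2 = 8: row 2 has {2,3,5,9}; col 2 has {1,2,4,5,6,9}; box has {1,2,3,4,5,7,9} → only 8 remains.
R2C3 = 6: row 2 has {2,3,5,8,9}; col 3 has {4,5,7,8}; box has {1,2,3,4,5,7,8,9} → only 6 remains.
R4C2 = 7: row 4 has {1,3,6}; col 2 has {1,2,4,5,6,8,9}; box has {1,5,6,8} → only 7 remains.
R5C5 = 4: row 5 has {1,5,6,9}; col 5 has {2,3,6,8}; box has {1,2,3,6,7,9} → only 4 remains.
R6C2 = 3: row 6 has {1,2,4,6,7,8}; col 2 has {1,2,4,5,6,7,8,9}; box has {1,5,6,7,8} → only 3 remains.
R6C7 = 5: row 6 has {1,2,3,4,6,7,8}; col 7 has {1,2,3,4,9}; box has {1,4,6} → only 5 remains.
R6C8 = 9: row 6 has {1,2,3,4,5,6,7,8}; col 8 has {1}; box has {1,4,5,6} → only 9 remains.
R8C7 = 6: row 8 has {1,4,7,8}; col 7 has {1,2,3,4,5,9}; box has {1,3,4,8,9} → only 6 remains.
R5C3 = 2: row 5 has {1,4,5,6,9}; col 3 has {4,5,6,7,8}; box has {1,3,5,6,7,8} → only 2 remains.
R5C9 = 7: row 5 has {1,2,4,5,6,9}; col 9 has {3,4,5,6,8,9}; box has {1,4,5,6,9} → only 7 remains.
R7C9 = 2: row 7 has {6,8,9}; col 9 has {3,4,5,6,7,8,9}; box has {1,3,4,6,8,9} → only 2 remains.
R1C9 = 1: row 1 has {3,4,9}; col 9 has {2,3,4,5,6,7,8,9}; box has {2,3,5,9} → only 1 remains.
R4C3 = 9: row 4 has {1,3,6,7}; col 3 has {2,4,5,6,7,8}; box has {1,2,3,5,6,7,8} → only 9 remains.
R5C7 = 8: row 5 has {1,2,4,5,6,7,9}; col 7 has {1,2,3,4,5,6,9}; box has {1,4,5,6,7,9} → only 8 remains.
R5C8 = 3: row 5 has {1,2,4,5,6,7,8,9}; col 8 has {1,9}; box has {1,4,5,6,7,8,9} → only 3 remains.
R9C3 = 1: row 9 has {2,3,4,8}; col 3 has {2,4,5,6,7,8,9}; box has {2,4,6,7,8} → only 1 remains.
R1C7 = 7: row 1 has {1,3,4,9}; col 7 has {1,2,3,4,5,6,8,9}; box has {1,2,3,5,9} → only 7 remains.
R2C8 = 4: row 2 has {2,3,5,6,8,9}; col 8 has {1,3,9}; box has {1,2,3,5,7,9} → only 4 remains.
R3C8 = 8: row 3 has {1,2,3,5,6,7,9}; col 8 has {1,3,4,9}; box has {1,2,3,4,5,7,9} → only 8 remains.
R4C1 = 4: row 4 has {1,3,6,7,9}; col 1 has {1,2,3,6,7,8}; box has {1,2,3,5,6,7,8,9} → only 4 remains.
R4C8 = 2: row 4 has {1,3,4,6,7,9}; col 8 has {1,3,4,8,9}; box has {1,3,4,5,6,7,8,9} → only 2 remains.
R7C3 = 3: row 7 has {2,6,8,9}; col 3 has {1,2,4,5,6,7,8,9}; box has {1,2,4,6,7,8} → only 3 remains.
R1C5 = 5: row 1 has {1,3,4,7,9}; col 5 has {2,3,4,6,8}; box has {3,6,9} → only 5 remains.
R1C8 = 6: row 1 has {1,3,4,5,7,9}; col 8 has {1,2,3,4,8,9}; box has {1,2,3,4,5,7,8,9} → only 6 remains.
R3C6 = 4: row 3 has {1,2,3,5,6,7,8,9}; col 6 has {1,7,9}; box has {3,5,6,9} → only 4 remains.
R7C6 = 5: row 7 has {2,3,6,8,9}; col 6 has {1,4,7,9}; box has {8} → only 5 remains.
R7C8 = 7: row 7 has {2,3,5,6,8,9}; col 8 has {1,2,3,4,6,8,9}; box has {1,2,3,4,6,8,9} → only 7 remains.
R8C4 = 2: row 8 has {1,4,6,7,8}; col 4 has {3,6,9}; box has {5,8} → only 2 remains.
R8C5 = 9: row 8 has {1,2,4,6,7,8}; col 5 has {2,3,4,5,6,8}; box has {2,5,8} → only 9 remains.
R8C6 = 3: row 8 has {1,2,4,6,7,8,9}; col 6 has {1,4,5,7,9}; box has {2,5,8,9} → only 3 remains.
R9C4 = 7: row 9 has {1,2,3,4,8}; col 4 has {2,3,6,9}; box has {2,3,5,8,9} → only 7 remains.
R9C6 = 6: row 9 has {1,2,3,4,7,8}; col 6 has {1,3,4,5,7,9}; box has {2,3,5,7,8,9} → only 6 remains.
R9C8 = 5: row 9 has {1,2,3,4,6,7,8}; col 8 has {1,2,3,4,6,7,8,9}; box has {1,2,3,4,6,7,8,9} → only 5 remains.
R1C4 = 8: row 1 has {1,3,4,5,6,7,9}; col 4 has {2,3,6,7,9}; box has {3,4,5,6,9} → only 8 remains.
R1C6 = 2: row 1 has {1,3,4,5,6,7,8,9}; col 6 has {1,3,4,5,6,7,9}; box has {3,4,5,6,8,9} → only 2 remains.
R2C4 = 1: row 2 has {2,3,4,5,6,8,9}; col 4 has {2,3,6,7,8,9}; box has {2,3,4,5,6,8,9} → only 1 remains.
R2C5 = 7: row 2 has {1,2,3,4,5,6,8,9}; col 5 has {2,3,4,5,6,8,9}; box has {1,2,3,4,5,6,8,9} → only 7 remains.
R4C4 = 5: row 4 has {1,2,3,4,6,7,9}; col 4 has {1,2,3,6,7,8,9}; box has {1,2,3,4,6,7,9} → only 5 remains.
R4C6 = 8: row 4 has {1,2,3,4,5,6,7,9}; col 6 has {1,2,3,4,5,6,7,9}; box has {1,2,3,4,5,6,7,9} → only 8 remains.
R7C4 = 4: row 7 has {2,3,5,6,7,8,9}; col 4 has {1,2,3,5,6,7,8,9}; box has {2,3,5,6,7,8,9} → only 4 remains.
R7C5 = 1: row 7 has {2,3,4,5,6,7,8,9}; col 5 has {2,3,4,5,6,7,8,9}; box has {2,3,4,5,6,7,8,9} → only 1 remains.
R8C1 = 5: row 8 has {1,2,3,4,6,7,8,9}; col 1 has {1,2,3,4,6,7,8}; box has {1,2,3,4,6,7,8} → only 5 remains.
R9C1 = 9: row 9 has {1,2,3,4,5,6,7,8}; col 1 has {1,2,3,4,5,6,7,8}; box has {1,2,3,4,5,6,7,8} → only 9 remains.

921786453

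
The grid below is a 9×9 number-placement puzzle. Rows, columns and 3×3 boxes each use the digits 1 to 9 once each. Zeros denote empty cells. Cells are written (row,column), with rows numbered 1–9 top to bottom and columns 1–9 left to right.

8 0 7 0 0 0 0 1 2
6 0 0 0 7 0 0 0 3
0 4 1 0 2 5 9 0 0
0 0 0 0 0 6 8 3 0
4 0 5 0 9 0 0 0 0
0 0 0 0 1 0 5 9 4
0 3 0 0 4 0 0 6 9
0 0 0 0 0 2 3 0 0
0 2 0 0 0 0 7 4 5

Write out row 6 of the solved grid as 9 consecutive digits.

763218594

(2,7) = 4: row 2 has {3,6,7}; col 7 has {3,5,7,8,9}; box has {1,2,3,9} → only 4 remains.
(3,1) = 3: row 3 has {1,2,4,5,9}; col 1 has {4,6,8}; box has {1,4,6,7,8} → only 3 remains.
(4,5) = 5: row 4 has {3,6,8}; col 5 has {1,2,4,7,9}; box has {1,6,9} → only 5 remains.
(7,3) = 8: row 7 has {3,4,6,9}; col 3 has {1,5,7}; box has {2,3} → only 8 remains.
(8,8) = 8: row 8 has {2,3}; col 8 has {1,3,4,6,9}; box has {3,4,5,6,7,9} → only 8 remains.
(8,9) = 1: row 8 has {2,3,8}; col 9 has {2,3,4,5,9}; box has {3,4,5,6,7,8,9} → only 1 remains.
(1,7) = 6: row 1 has {1,2,7,8}; col 7 has {3,4,5,7,8,9}; box has {1,2,3,4,9} → only 6 remains.
(2,8) = 5: row 2 has {3,4,6,7}; col 8 has {1,3,4,6,8,9}; box has {1,2,3,4,6,9} → only 5 remains.
(3,8) = 7: row 3 has {1,2,3,4,5,9}; col 8 has {1,3,4,5,6,8,9}; box has {1,2,3,4,5,6,9} → only 7 remains.
(3,9) = 8: row 3 has {1,2,3,4,5,7,9}; col 9 has {1,2,3,4,5,9}; box has {1,2,3,4,5,6,7,9} → only 8 remains.
(4,9) = 7: row 4 has {3,5,6,8}; col 9 has {1,2,3,4,5,8,9}; box has {3,4,5,8,9} → only 7 remains.
(5,8) = 2: row 5 has {4,5,9}; col 8 has {1,3,4,5,6,7,8,9}; box has {3,4,5,7,8,9} → only 2 remains.
(5,9) = 6: row 5 has {2,4,5,9}; col 9 has {1,2,3,4,5,7,8,9}; box has {2,3,4,5,7,8,9} → only 6 remains.
(7,7) = 2: row 7 has {3,4,6,8,9}; col 7 has {3,4,5,6,7,8,9}; box has {1,3,4,5,6,7,8,9} → only 2 remains.
(8,5) = 6: row 8 has {1,2,3,8}; col 5 has {1,2,4,5,7,9}; box has {2,4} → only 6 remains.
(1,5) = 3: row 1 has {1,2,6,7,8}; col 5 has {1,2,4,5,6,7,9}; box has {2,5,7} → only 3 remains.
(2,2) = 9: row 2 has {3,4,5,6,7}; col 2 has {2,3,4}; box has {1,3,4,6,7,8} → only 9 remains.
(2,3) = 2: row 2 has {3,4,5,6,7,9}; col 3 has {1,5,7,8}; box has {1,3,4,6,7,8,9} → only 2 remains.
(3,4) = 6: row 3 has {1,2,3,4,5,7,8,9}; col 4 has {}; box has {2,3,5,7} → only 6 remains.
(4,2) = 1: row 4 has {3,5,6,7,8}; col 2 has {2,3,4,9}; box has {4,5} → only 1 remains.
(4,3) = 9: row 4 has {1,3,5,6,7,8}; col 3 has {1,2,5,7,8}; box has {1,4,5} → only 9 remains.
(5,7) = 1: row 5 has {2,4,5,6,9}; col 7 has {2,3,4,5,6,7,8,9}; box has {2,3,4,5,6,7,8,9} → only 1 remains.
(8,3) = 4: row 8 has {1,2,3,6,8}; col 3 has {1,2,5,7,8,9}; box has {2,3,8} → only 4 remains.
(9,3) = 6: row 9 has {2,4,5,7}; col 3 has {1,2,4,5,7,8,9}; box has {2,3,4,8} → only 6 remains.
(9,5) = 8: row 9 has {2,4,5,6,7}; col 5 has {1,2,3,4,5,6,7,9}; box has {2,4,6} → only 8 remains.
(1,2) = 5: row 1 has {1,2,3,6,7,8}; col 2 has {1,2,3,4,9}; box has {1,2,3,4,6,7,8,9} → only 5 remains.
(4,1) = 2: row 4 has {1,3,5,6,7,8,9}; col 1 has {3,4,6,8}; box has {1,4,5,9} → only 2 remains.
(4,4) = 4: row 4 has {1,2,3,5,6,7,8,9}; col 4 has {6}; box has {1,5,6,9} → only 4 remains.
(6,1) = 7: row 6 has {1,4,5,9}; col 1 has {2,3,4,6,8}; box has {1,2,4,5,9} → only 7 remains.
(6,3) = 3: row 6 has {1,4,5,7,9}; col 3 has {1,2,4,5,6,7,8,9}; box has {1,2,4,5,7,9} → only 3 remains.
(6,6) = 8: row 6 has {1,3,4,5,7,9}; col 6 has {2,5,6}; box has {1,4,5,6,9} → only 8 remains.
(8,2) = 7: row 8 has {1,2,3,4,6,8}; col 2 has {1,2,3,4,5,9}; box has {2,3,4,6,8} → only 7 remains.
(1,4) = 9: row 1 has {1,2,3,5,6,7,8}; col 4 has {4,6}; box has {2,3,5,6,7} → only 9 remains.
(1,6) = 4: row 1 has {1,2,3,5,6,7,8,9}; col 6 has {2,5,6,8}; box has {2,3,5,6,7,9} → only 4 remains.
(2,6) = 1: row 2 has {2,3,4,5,6,7,9}; col 6 has {2,4,5,6,8}; box has {2,3,4,5,6,7,9} → only 1 remains.
(5,2) = 8: row 5 has {1,2,4,5,6,9}; col 2 has {1,2,3,4,5,7,9}; box has {1,2,3,4,5,7,9} → only 8 remains.
(6,2) = 6: row 6 has {1,3,4,5,7,8,9}; col 2 has {1,2,3,4,5,7,8,9}; box has {1,2,3,4,5,7,8,9} → only 6 remains.
(6,4) = 2: row 6 has {1,3,4,5,6,7,8,9}; col 4 has {4,6,9}; box has {1,4,5,6,8,9} → only 2 remains.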